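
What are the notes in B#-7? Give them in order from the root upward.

B#  D#  F##  A#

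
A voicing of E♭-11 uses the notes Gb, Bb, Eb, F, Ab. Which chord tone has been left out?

Db

E♭-11 = Eb, Gb, Bb, Db, F, Ab. The voicing lacks the 7th (minor 7th), Db.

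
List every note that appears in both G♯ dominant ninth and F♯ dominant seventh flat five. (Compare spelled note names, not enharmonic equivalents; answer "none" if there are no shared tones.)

G♯ dominant ninth = G-sharp, B-sharp, D-sharp, F-sharp, A-sharp.
F♯ dominant seventh flat five = F-sharp, A-sharp, C, E.
Shared: F-sharp, A-sharp.

F-sharp  A-sharp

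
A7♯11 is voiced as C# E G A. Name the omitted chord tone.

A7♯11 = A, C#, E, G, D#. The voicing lacks the 11th (augmented 11th), D#.

D#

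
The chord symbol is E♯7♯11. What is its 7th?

D#

Root of E♯7♯11 = E#. The 7th is a minor 7th: E# up a minor 7th → D#.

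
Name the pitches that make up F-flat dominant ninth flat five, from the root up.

F-flat dominant ninth flat five is a dominant ninth flat five built on F-flat.
root → F-flat
3rd (major 3rd) → A-flat
5th (diminished 5th) → C-double-flat
7th (minor 7th) → E-double-flat
9th (major 9th) → G-flat

F-flat, A-flat, C-double-flat, E-double-flat, G-flat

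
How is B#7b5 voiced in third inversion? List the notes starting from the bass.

In root position, B#7b5 is B#–D##–F#–A#.
Third inversion puts the seventh (A#) in the bass.

A# – B# – D## – F#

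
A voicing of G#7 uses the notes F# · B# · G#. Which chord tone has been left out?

D#

G#7 = G#, B#, D#, F#. The voicing lacks the 5th (perfect 5th), D#.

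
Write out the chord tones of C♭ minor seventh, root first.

C♭ minor seventh is a minor seventh built on C-flat.
- root: C-flat
- minor 3rd: E-double-flat
- perfect 5th: G-flat
- minor 7th: B-double-flat

C-flat, E-double-flat, G-flat, B-double-flat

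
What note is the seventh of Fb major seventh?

Root of Fb major seventh = Fb. The 7th is a major 7th: Fb up a major 7th → Eb.

Eb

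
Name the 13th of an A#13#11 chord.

F##

A#13#11 is built on A#; its 13th is a major 13th above the root.
A sixth above A uses the letter F, and the major 13th above A# is F##.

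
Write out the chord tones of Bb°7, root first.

Bb°7 is a diminished seventh built on Bb.
Bb — root
Db — minor 3rd
Fb — diminished 5th
Abb — diminished 7th

Bb – Db – Fb – Abb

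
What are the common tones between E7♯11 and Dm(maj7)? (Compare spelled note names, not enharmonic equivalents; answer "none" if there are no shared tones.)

D

E7♯11 = E, G#, B, D, A#.
Dm(maj7) = D, F, A, C#.
Shared: D.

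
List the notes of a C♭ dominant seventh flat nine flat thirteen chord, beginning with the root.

Cb, Eb, Gb, Bbb, Dbb, Abb

C♭ dominant seventh flat nine flat thirteen: dominant seventh flat nine flat thirteen on Cb.
root → Cb
3rd (major 3rd) → Eb
5th (perfect 5th) → Gb
7th (minor 7th) → Bbb
9th (minor 9th) → Dbb
13th (minor 13th) → Abb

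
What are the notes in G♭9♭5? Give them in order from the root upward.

Root G♭, quality dominant ninth flat five:
Root: G♭
Major 3rd (3rd): B♭
Diminished 5th (5th): D𝄫
Minor 7th (7th): F♭
Major 9th (9th): A♭

G♭ B♭ D𝄫 F♭ A♭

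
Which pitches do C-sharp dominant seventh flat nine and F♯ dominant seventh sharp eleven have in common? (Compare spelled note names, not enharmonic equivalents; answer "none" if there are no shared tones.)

C-sharp dominant seventh flat nine: C# E# G# B D
F♯ dominant seventh sharp eleven: F# A# C# E B#
Common to both → C#.

C#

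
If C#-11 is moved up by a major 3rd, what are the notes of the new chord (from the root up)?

A major 3rd up from C# is E#, so the new chord is E# minor eleventh.
- root: E#
- minor 3rd: G#
- perfect 5th: B#
- minor 7th: D#
- major 9th: F##
- perfect 11th: A#

E# G# B# D# F## A#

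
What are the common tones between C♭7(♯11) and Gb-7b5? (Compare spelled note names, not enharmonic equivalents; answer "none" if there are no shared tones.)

Gb Bbb

C♭7(♯11) = Cb, Eb, Gb, Bbb, F.
Gb-7b5 = Gb, Bbb, Dbb, Fb.
Shared: Gb, Bbb.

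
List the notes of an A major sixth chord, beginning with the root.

A C-sharp E F-sharp

Root A, quality major sixth:
Root: A
Major 3rd (3rd): C-sharp
Perfect 5th (5th): E
Major 6th (6th): F-sharp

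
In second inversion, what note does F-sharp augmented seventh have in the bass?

F-sharp augmented seventh = F-sharp–A-sharp–C-double-sharp–E. Second inversion → fifth in the bass = C-double-sharp.

C-double-sharp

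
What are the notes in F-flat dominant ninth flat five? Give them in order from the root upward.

F-flat dominant ninth flat five: dominant ninth flat five on Fb.
root → Fb
3rd (major 3rd) → Ab
5th (diminished 5th) → Cbb
7th (minor 7th) → Ebb
9th (major 9th) → Gb

Fb, Ab, Cbb, Ebb, Gb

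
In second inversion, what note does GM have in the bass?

D

GM = G–B–D. Second inversion → fifth in the bass = D.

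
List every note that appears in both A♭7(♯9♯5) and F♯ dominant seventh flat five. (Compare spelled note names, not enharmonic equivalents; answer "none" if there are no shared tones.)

A♭7(♯9♯5): Ab C E Gb B
F♯ dominant seventh flat five: F# A# C E
Common to both → C, E.

C, E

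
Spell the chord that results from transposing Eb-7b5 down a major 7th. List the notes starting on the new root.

Fb Abb Cbb Ebb

A major 7th down from Eb is Fb, so the new chord is Fb half-diminished seventh.
Fb — root
Abb — minor 3rd
Cbb — diminished 5th
Ebb — minor 7th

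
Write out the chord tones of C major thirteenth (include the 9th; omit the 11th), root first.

C  E  G  B  D  A

C major thirteenth: major thirteenth on C.
root → C
3rd (major 3rd) → E
5th (perfect 5th) → G
7th (major 7th) → B
9th (major 9th) → D
13th (major 13th) → A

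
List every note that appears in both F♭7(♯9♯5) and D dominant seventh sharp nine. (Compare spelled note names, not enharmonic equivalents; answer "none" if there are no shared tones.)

F♭7(♯9♯5) = F♭, A♭, C, E𝄫, G.
D dominant seventh sharp nine = D, F♯, A, C, E♯.
Shared: C.

C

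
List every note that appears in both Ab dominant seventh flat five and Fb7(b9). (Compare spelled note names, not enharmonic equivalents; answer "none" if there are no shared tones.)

Ab, Ebb

Ab dominant seventh flat five = Ab, C, Ebb, Gb.
Fb7(b9) = Fb, Ab, Cb, Ebb, Gbb.
Shared: Ab, Ebb.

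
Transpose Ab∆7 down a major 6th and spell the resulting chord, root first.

Ab down a major 6th → Cb. New chord: Cb major seventh.
root → Cb
3rd (major 3rd) → Eb
5th (perfect 5th) → Gb
7th (major 7th) → Bb

Cb, Eb, Gb, Bb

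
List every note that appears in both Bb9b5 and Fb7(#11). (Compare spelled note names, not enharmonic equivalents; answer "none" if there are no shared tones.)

Bb9b5: Bb D Fb Ab C
Fb7(#11): Fb Ab Cb Ebb Bb
Common to both → Bb, Fb, Ab.

Bb, Fb, Ab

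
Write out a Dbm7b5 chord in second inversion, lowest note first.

Abb Cb Db Fb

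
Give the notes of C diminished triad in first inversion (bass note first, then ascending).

Eb  Gb  C

C diminished triad = C–Eb–Gb; first inversion → third (Eb) lowest.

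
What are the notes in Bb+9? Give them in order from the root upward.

Bb+9: dominant ninth sharp five on Bb.
Bb — root
D — major 3rd
F# — augmented 5th
Ab — minor 7th
C — major 9th

Bb, D, F#, Ab, C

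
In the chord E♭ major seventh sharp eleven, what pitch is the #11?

A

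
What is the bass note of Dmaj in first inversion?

Dmaj in root position is D–F♯–A.
First inversion places the third in the bass, which is F♯.

F♯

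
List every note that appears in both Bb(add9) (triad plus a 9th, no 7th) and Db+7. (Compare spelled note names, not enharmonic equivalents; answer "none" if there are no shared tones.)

F

Bb(add9) = B♭, D, F, C.
Db+7 = D♭, F, A, C♭.
Shared: F.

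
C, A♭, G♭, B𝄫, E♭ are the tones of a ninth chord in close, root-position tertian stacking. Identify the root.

A♭

Arranged so that each adjacent pair is a third by letter name: A♭ – C – E♭ – G♭ – B𝄫.
The bottom of that stack, A♭, is the root (this is A♭ dominant seventh flat nine).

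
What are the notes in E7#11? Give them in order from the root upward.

E, G#, B, D, A#

E7#11 is a dominant seventh sharp eleven built on E.
root → E
3rd (major 3rd) → G#
5th (perfect 5th) → B
7th (minor 7th) → D
11th (augmented 11th) → A#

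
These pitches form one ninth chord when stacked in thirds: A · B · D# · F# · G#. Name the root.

Arranged so that each adjacent pair is a third by letter name: G# – B – D# – F# – A.
The bottom of that stack, G#, is the root (this is G# minor seventh flat nine).

G#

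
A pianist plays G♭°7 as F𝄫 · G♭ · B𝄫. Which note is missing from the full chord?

D𝄫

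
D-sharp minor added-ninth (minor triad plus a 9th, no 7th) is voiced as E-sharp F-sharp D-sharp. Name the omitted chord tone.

D-sharp minor added-ninth = D-sharp, F-sharp, A-sharp, E-sharp. The voicing lacks the 5th (perfect 5th), A-sharp.

A-sharp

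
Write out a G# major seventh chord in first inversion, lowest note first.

B-sharp – D-sharp – F-double-sharp – G-sharp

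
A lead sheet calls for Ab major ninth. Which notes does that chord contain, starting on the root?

Ab major ninth is a major ninth built on Ab.
Ab — root
C — major 3rd
Eb — perfect 5th
G — major 7th
Bb — major 9th

Ab  C  Eb  G  Bb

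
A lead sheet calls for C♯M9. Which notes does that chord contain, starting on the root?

C# E# G# B# D#

C♯M9: major ninth on C#.
- root: C#
- major 3rd: E#
- perfect 5th: G#
- major 7th: B#
- major 9th: D#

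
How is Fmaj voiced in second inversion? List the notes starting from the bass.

C – F – A

In root position, Fmaj is F–A–C.
Second inversion puts the fifth (C) in the bass.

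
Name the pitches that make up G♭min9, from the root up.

Gb Bbb Db Fb Ab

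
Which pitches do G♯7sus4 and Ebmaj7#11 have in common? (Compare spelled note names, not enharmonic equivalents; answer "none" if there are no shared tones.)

G♯7sus4: G# C# D# F#
Ebmaj7#11: Eb G Bb D A
Common to both → none.

none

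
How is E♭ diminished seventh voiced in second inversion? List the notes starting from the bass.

Bbb  Dbb  Eb  Gb

E♭ diminished seventh = Eb–Gb–Bbb–Dbb; second inversion → fifth (Bbb) lowest.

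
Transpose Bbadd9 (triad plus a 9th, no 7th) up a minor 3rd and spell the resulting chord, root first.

Db, F, Ab, Eb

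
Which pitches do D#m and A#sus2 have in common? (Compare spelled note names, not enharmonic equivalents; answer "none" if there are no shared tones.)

D#m = D#, F#, A#.
A#sus2 = A#, B#, E#.
Shared: A#.

A#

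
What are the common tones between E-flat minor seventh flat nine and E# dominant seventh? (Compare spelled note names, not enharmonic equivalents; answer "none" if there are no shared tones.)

E-flat minor seventh flat nine = E-flat, G-flat, B-flat, D-flat, F-flat.
E# dominant seventh = E-sharp, G-double-sharp, B-sharp, D-sharp.
Shared: none.

none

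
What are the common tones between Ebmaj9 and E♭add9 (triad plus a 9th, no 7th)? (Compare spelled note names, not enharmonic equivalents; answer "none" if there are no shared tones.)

E♭, G, B♭, F

Ebmaj9 = E♭, G, B♭, D, F.
E♭add9 = E♭, G, B♭, F.
Shared: E♭, G, B♭, F.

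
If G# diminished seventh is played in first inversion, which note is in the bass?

B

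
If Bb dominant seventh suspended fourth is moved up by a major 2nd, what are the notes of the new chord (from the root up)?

C  F  G  B-flat

A major 2nd up from B-flat is C, so the new chord is C dominant seventh suspended fourth.
- root: C
- perfect 4th: F
- perfect 5th: G
- minor 7th: B-flat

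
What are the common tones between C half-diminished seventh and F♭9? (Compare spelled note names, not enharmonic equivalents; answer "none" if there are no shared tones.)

Gb

C half-diminished seventh: C Eb Gb Bb
F♭9: Fb Ab Cb Ebb Gb
Common to both → Gb.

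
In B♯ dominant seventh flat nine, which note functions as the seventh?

B♯ dominant seventh flat nine is built on B-sharp; its 7th is a minor 7th above the root.
A seventh above B uses the letter A, and the minor 7th above B-sharp is A-sharp.

A-sharp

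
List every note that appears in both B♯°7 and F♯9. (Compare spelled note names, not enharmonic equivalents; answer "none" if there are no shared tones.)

B♯°7 = B#, D#, F#, A.
F♯9 = F#, A#, C#, E, G#.
Shared: F#.

F#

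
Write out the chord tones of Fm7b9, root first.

Fm7b9: minor seventh flat nine on F.
Root: F
Minor 3rd (3rd): Ab
Perfect 5th (5th): C
Minor 7th (7th): Eb
Minor 9th (9th): Gb

F, Ab, C, Eb, Gb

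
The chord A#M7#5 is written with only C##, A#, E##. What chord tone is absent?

G##

The full A#M7#5 chord is A#, C##, E##, G##.
Comparing with the voicing, the major 7th (7th) — G## — is absent.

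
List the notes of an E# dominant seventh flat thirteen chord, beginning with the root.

E# dominant seventh flat thirteen: dominant seventh flat thirteen on E#.
Root: E#
Major 3rd (3rd): G##
Perfect 5th (5th): B#
Minor 7th (7th): D#
Minor 13th (13th): C#

E#, G##, B#, D#, C#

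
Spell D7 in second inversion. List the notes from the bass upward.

A  C  D  F#

In root position, D7 is D–F#–A–C.
Second inversion puts the fifth (A) in the bass.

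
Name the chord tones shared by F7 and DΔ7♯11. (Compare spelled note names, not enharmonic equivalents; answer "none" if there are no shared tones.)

A

F7 = F, A, C, Eb.
DΔ7♯11 = D, F#, A, C#, G#.
Shared: A.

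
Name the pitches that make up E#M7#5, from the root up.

E#M7#5 is an augmented major seventh built on E#.
root → E#
3rd (major 3rd) → G##
5th (augmented 5th) → B##
7th (major 7th) → D##

E# G## B## D##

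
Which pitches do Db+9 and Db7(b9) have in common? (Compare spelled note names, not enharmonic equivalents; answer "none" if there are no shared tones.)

Db, F, Cb

Db+9 = Db, F, A, Cb, Eb.
Db7(b9) = Db, F, Ab, Cb, Ebb.
Shared: Db, F, Cb.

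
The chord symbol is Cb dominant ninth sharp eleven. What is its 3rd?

E-flat

Root of Cb dominant ninth sharp eleven = C-flat. The 3rd is a major 3rd: C-flat up a major 3rd → E-flat.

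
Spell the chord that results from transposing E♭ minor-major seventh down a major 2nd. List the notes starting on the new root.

Db Fb Ab C

A major 2nd down from Eb is Db, so the new chord is Db minor-major seventh.
Db — root
Fb — minor 3rd
Ab — perfect 5th
C — major 7th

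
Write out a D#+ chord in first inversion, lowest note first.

D#+ = D♯–F𝄪–A𝄪; first inversion → third (F𝄪) lowest.

F𝄪, A𝄪, D♯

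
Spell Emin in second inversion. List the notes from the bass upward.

B, E, G

Emin = E–G–B; second inversion → fifth (B) lowest.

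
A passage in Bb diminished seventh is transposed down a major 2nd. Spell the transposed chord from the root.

A major 2nd down from B-flat is A-flat, so the new chord is A-flat diminished seventh.
A-flat — root
C-flat — minor 3rd
E-double-flat — diminished 5th
G-double-flat — diminished 7th

A-flat C-flat E-double-flat G-double-flat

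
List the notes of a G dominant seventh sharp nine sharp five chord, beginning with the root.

G dominant seventh sharp nine sharp five is a dominant seventh sharp nine sharp five built on G.
- root: G
- major 3rd: B
- augmented 5th: D♯
- minor 7th: F
- augmented 9th: A♯

G B D♯ F A♯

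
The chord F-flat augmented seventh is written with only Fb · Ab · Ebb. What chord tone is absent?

C

The full F-flat augmented seventh chord is Fb, Ab, C, Ebb.
Comparing with the voicing, the augmented 5th (5th) — C — is absent.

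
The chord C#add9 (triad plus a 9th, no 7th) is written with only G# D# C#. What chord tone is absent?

The full C#add9 chord is C#, E#, G#, D#.
Comparing with the voicing, the major 3rd (3rd) — E# — is absent.

E#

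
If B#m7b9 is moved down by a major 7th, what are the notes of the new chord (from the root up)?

B♯ down a major 7th → C♯. New chord: C♯ minor seventh flat nine.
root → C♯
3rd (minor 3rd) → E
5th (perfect 5th) → G♯
7th (minor 7th) → B
9th (minor 9th) → D

C♯ – E – G♯ – B – D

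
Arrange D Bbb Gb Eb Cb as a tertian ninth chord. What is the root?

Cb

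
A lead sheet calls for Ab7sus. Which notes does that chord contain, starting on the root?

Root Ab, quality dominant seventh suspended fourth:
- root: Ab
- perfect 4th: Db
- perfect 5th: Eb
- minor 7th: Gb

Ab Db Eb Gb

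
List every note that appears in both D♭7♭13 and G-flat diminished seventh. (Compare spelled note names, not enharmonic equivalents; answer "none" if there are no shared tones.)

D♭7♭13: Db F Ab Cb Bbb
G-flat diminished seventh: Gb Bbb Dbb Fbb
Common to both → Bbb.

Bbb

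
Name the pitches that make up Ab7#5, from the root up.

Ab, C, E, Gb

Ab7#5 is an augmented seventh built on Ab.
Root: Ab
Major 3rd (3rd): C
Augmented 5th (5th): E
Minor 7th (7th): Gb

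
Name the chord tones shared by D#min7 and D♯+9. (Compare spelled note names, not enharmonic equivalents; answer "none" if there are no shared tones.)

D#  C#

D#min7 = D#, F#, A#, C#.
D♯+9 = D#, F##, A##, C#, E#.
Shared: D#, C#.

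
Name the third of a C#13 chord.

E#

Root of C#13 = C#. The 3rd is a major 3rd: C# up a major 3rd → E#.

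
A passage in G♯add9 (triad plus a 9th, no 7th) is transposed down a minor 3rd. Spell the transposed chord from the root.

E#, G##, B#, F##

G# down a minor 3rd → E#. New chord: E# added-ninth.
- root: E#
- major 3rd: G##
- perfect 5th: B#
- major 9th: F##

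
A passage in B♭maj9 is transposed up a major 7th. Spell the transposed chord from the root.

A – C# – E – G# – B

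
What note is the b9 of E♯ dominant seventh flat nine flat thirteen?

F#

Root of E♯ dominant seventh flat nine flat thirteen = E#. The 9th is a minor 9th: E# up a minor 9th → F#.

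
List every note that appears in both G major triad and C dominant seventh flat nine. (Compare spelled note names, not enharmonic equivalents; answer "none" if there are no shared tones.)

G

G major triad = G, B, D.
C dominant seventh flat nine = C, E, G, Bb, Db.
Shared: G.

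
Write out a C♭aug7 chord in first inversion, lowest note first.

E♭ G B𝄫 C♭

In root position, C♭aug7 is C♭–E♭–G–B𝄫.
First inversion puts the third (E♭) in the bass.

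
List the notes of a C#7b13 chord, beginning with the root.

Root C#, quality dominant seventh flat thirteen:
Root: C#
Major 3rd (3rd): E#
Perfect 5th (5th): G#
Minor 7th (7th): B
Minor 13th (13th): A

C#, E#, G#, B, A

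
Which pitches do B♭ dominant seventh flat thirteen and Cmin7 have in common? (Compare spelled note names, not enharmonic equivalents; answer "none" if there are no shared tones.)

Bb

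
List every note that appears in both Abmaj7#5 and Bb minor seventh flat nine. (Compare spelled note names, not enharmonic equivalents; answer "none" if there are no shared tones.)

Abmaj7#5: Ab C E G
Bb minor seventh flat nine: Bb Db F Ab Cb
Common to both → Ab.

Ab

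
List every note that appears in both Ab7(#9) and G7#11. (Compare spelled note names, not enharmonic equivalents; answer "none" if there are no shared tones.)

B

Ab7(#9) = Ab, C, Eb, Gb, B.
G7#11 = G, B, D, F, C#.
Shared: B.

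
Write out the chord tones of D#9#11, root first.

D#  F##  A#  C#  E#  G##

D#9#11: dominant ninth sharp eleven on D#.
D# — root
F## — major 3rd
A# — perfect 5th
C# — minor 7th
E# — major 9th
G## — augmented 11th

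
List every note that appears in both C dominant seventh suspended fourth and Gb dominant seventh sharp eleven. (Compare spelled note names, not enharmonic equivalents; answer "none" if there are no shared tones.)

C dominant seventh suspended fourth = C, F, G, B-flat.
Gb dominant seventh sharp eleven = G-flat, B-flat, D-flat, F-flat, C.
Shared: C, B-flat.

C, B-flat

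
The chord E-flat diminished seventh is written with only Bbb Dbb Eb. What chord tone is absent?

Gb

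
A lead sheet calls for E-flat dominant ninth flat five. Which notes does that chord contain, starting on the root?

Eb  G  Bbb  Db  F

E-flat dominant ninth flat five: dominant ninth flat five on Eb.
Root: Eb
Major 3rd (3rd): G
Diminished 5th (5th): Bbb
Minor 7th (7th): Db
Major 9th (9th): F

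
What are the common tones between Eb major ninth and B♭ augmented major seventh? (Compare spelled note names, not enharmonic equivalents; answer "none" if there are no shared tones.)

B-flat, D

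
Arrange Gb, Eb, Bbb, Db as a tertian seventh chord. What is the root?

Eb

Arranged so that each adjacent pair is a third by letter name: Eb – Gb – Bbb – Db.
The bottom of that stack, Eb, is the root (this is Eb half-diminished seventh).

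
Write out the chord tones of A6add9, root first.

A  C#  E  F#  B

A6add9 is a six-nine built on A.
- root: A
- major 3rd: C#
- perfect 5th: E
- major 6th: F#
- major 9th: B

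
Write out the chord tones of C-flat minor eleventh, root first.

C-flat E-double-flat G-flat B-double-flat D-flat F-flat

C-flat minor eleventh is a minor eleventh built on C-flat.
- root: C-flat
- minor 3rd: E-double-flat
- perfect 5th: G-flat
- minor 7th: B-double-flat
- major 9th: D-flat
- perfect 11th: F-flat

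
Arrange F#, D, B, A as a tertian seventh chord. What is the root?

Stacking in thirds gives B – D – F# – A, so B is the root — B minor seventh.

B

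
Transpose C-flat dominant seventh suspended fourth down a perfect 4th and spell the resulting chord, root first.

A perfect 4th down from Cb is Gb, so the new chord is Gb dominant seventh suspended fourth.
Gb — root
Cb — perfect 4th
Db — perfect 5th
Fb — minor 7th

Gb, Cb, Db, Fb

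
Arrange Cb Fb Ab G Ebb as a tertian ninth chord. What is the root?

Stacking in thirds gives Fb – Ab – Cb – Ebb – G, so Fb is the root — Fb dominant seventh sharp nine.

Fb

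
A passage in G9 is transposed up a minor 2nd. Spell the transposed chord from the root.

A minor 2nd up from G is Ab, so the new chord is Ab dominant ninth.
Ab — root
C — major 3rd
Eb — perfect 5th
Gb — minor 7th
Bb — major 9th

Ab, C, Eb, Gb, Bb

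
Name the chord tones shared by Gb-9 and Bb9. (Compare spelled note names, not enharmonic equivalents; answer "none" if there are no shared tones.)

Gb-9: Gb Bbb Db Fb Ab
Bb9: Bb D F Ab C
Common to both → Ab.

Ab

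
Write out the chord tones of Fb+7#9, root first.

Fb, Ab, C, Ebb, G

Fb+7#9: dominant seventh sharp nine sharp five on Fb.
root → Fb
3rd (major 3rd) → Ab
5th (augmented 5th) → C
7th (minor 7th) → Ebb
9th (augmented 9th) → G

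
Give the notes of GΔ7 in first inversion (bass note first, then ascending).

B, D, F#, G

In root position, GΔ7 is G–B–D–F#.
First inversion puts the third (B) in the bass.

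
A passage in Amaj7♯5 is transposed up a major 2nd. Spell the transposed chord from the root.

B, D#, F##, A#

Transposed root: A → B (major 2nd up). So we spell B augmented major seventh:
B — root
D# — major 3rd
F## — augmented 5th
A# — major 7th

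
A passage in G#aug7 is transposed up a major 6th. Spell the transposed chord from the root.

A major 6th up from G# is E#, so the new chord is E# augmented seventh.
root → E#
3rd (major 3rd) → G##
5th (augmented 5th) → B##
7th (minor 7th) → D#

E#, G##, B##, D#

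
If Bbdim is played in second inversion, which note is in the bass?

F♭

Bbdim = B♭–D♭–F♭. Second inversion → fifth in the bass = F♭.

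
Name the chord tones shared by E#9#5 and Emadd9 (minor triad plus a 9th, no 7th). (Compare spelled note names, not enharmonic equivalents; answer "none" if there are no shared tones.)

E#9#5 = E#, G##, B##, D#, F##.
Emadd9 = E, G, B, F#.
Shared: none.

none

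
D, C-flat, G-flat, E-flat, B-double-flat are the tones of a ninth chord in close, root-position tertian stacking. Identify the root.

C-flat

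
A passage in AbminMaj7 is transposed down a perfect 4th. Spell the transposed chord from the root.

Ab down a perfect 4th → Eb. New chord: Eb minor-major seventh.
Root: Eb
Minor 3rd (3rd): Gb
Perfect 5th (5th): Bb
Major 7th (7th): D

Eb Gb Bb D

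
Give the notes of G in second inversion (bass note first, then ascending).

D G B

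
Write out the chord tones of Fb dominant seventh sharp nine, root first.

Fb dominant seventh sharp nine is a dominant seventh sharp nine built on F♭.
root → F♭
3rd (major 3rd) → A♭
5th (perfect 5th) → C♭
7th (minor 7th) → E𝄫
9th (augmented 9th) → G

F♭, A♭, C♭, E𝄫, G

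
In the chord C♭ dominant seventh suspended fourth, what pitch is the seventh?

Bbb

Root of C♭ dominant seventh suspended fourth = Cb. The 7th is a minor 7th: Cb up a minor 7th → Bbb.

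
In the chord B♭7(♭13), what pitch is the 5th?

F

Root of B♭7(♭13) = Bb. The 5th is a perfect 5th: Bb up a perfect 5th → F.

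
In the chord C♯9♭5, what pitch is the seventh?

B

Root of C♯9♭5 = C#. The 7th is a minor 7th: C# up a minor 7th → B.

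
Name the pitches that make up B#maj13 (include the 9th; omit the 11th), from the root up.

B#, D##, F##, A##, C##, G##

B#maj13: major thirteenth on B#.
- root: B#
- major 3rd: D##
- perfect 5th: F##
- major 7th: A##
- major 9th: C##
- major 13th: G##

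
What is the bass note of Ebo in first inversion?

Gb

Ebo in root position is Eb–Gb–Bbb.
First inversion places the third in the bass, which is Gb.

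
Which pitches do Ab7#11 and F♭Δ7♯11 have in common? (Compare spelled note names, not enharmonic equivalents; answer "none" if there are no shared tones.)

Ab7#11: Ab C Eb Gb D
F♭Δ7♯11: Fb Ab Cb Eb Bb
Common to both → Ab, Eb.

Ab Eb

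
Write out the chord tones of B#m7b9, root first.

B#, D#, F##, A#, C#

B#m7b9: minor seventh flat nine on B#.
B# — root
D# — minor 3rd
F## — perfect 5th
A# — minor 7th
C# — minor 9th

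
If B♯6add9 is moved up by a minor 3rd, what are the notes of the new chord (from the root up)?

D#, F##, A#, B#, E#

A minor 3rd up from B# is D#, so the new chord is D# six-nine.
- root: D#
- major 3rd: F##
- perfect 5th: A#
- major 6th: B#
- major 9th: E#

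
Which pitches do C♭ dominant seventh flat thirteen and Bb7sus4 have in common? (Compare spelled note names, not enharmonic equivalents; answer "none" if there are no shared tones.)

C♭ dominant seventh flat thirteen = C♭, E♭, G♭, B𝄫, A𝄫.
Bb7sus4 = B♭, E♭, F, A♭.
Shared: E♭.

E♭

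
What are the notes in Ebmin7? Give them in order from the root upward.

E♭  G♭  B♭  D♭

Ebmin7: minor seventh on E♭.
- root: E♭
- minor 3rd: G♭
- perfect 5th: B♭
- minor 7th: D♭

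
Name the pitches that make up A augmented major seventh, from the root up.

A C-sharp E-sharp G-sharp

A augmented major seventh: augmented major seventh on A.
Root: A
Major 3rd (3rd): C-sharp
Augmented 5th (5th): E-sharp
Major 7th (7th): G-sharp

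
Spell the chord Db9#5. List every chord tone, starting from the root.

Root Db, quality dominant ninth sharp five:
Db — root
F — major 3rd
A — augmented 5th
Cb — minor 7th
Eb — major 9th

Db, F, A, Cb, Eb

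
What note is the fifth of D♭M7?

Ab

Root of D♭M7 = Db. The 5th is a perfect 5th: Db up a perfect 5th → Ab.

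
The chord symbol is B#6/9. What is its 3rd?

D𝄪

B#6/9 is built on B♯; its 3rd is a major 3rd above the root.
A third above B uses the letter D, and the major 3rd above B♯ is D𝄪.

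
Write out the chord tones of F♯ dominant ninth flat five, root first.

F♯ dominant ninth flat five is a dominant ninth flat five built on F-sharp.
Root: F-sharp
Major 3rd (3rd): A-sharp
Diminished 5th (5th): C
Minor 7th (7th): E
Major 9th (9th): G-sharp

F-sharp, A-sharp, C, E, G-sharp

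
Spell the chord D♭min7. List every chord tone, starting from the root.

Db, Fb, Ab, Cb

D♭min7: minor seventh on Db.
root → Db
3rd (minor 3rd) → Fb
5th (perfect 5th) → Ab
7th (minor 7th) → Cb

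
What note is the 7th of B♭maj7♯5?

B♭maj7♯5 is built on Bb; its 7th is a major 7th above the root.
A seventh above B uses the letter A, and the major 7th above Bb is A.

A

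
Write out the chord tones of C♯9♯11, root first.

C# – E# – G# – B – D# – F##

C♯9♯11: dominant ninth sharp eleven on C#.
C# — root
E# — major 3rd
G# — perfect 5th
B — minor 7th
D# — major 9th
F## — augmented 11th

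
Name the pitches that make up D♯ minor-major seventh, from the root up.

Root D-sharp, quality minor-major seventh:
D-sharp — root
F-sharp — minor 3rd
A-sharp — perfect 5th
C-double-sharp — major 7th

D-sharp  F-sharp  A-sharp  C-double-sharp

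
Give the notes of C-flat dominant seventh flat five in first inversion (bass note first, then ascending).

E-flat G-double-flat B-double-flat C-flat

In root position, C-flat dominant seventh flat five is C-flat–E-flat–G-double-flat–B-double-flat.
First inversion puts the third (E-flat) in the bass.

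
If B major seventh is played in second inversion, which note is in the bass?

F-sharp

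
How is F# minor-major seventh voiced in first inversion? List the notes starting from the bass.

F# minor-major seventh = F#–A–C#–E#; first inversion → third (A) lowest.

A – C# – E# – F#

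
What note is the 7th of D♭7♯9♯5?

Cb

Root of D♭7♯9♯5 = Db. The 7th is a minor 7th: Db up a minor 7th → Cb.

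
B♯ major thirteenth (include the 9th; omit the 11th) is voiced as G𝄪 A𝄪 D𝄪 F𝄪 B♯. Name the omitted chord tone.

The full B♯ major thirteenth chord is B♯, D𝄪, F𝄪, A𝄪, C𝄪, G𝄪.
Comparing with the voicing, the major 9th (9th) — C𝄪 — is absent.

C𝄪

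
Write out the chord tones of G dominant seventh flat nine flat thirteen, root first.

G, B, D, F, A-flat, E-flat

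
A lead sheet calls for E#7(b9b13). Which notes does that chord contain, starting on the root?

Root E♯, quality dominant seventh flat nine flat thirteen:
root → E♯
3rd (major 3rd) → G𝄪
5th (perfect 5th) → B♯
7th (minor 7th) → D♯
9th (minor 9th) → F♯
13th (minor 13th) → C♯

E♯, G𝄪, B♯, D♯, F♯, C♯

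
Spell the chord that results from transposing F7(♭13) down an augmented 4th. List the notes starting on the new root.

Cb – Eb – Gb – Bbb – Abb

F down an augmented 4th → Cb. New chord: Cb dominant seventh flat thirteen.
Root: Cb
Major 3rd (3rd): Eb
Perfect 5th (5th): Gb
Minor 7th (7th): Bbb
Minor 13th (13th): Abb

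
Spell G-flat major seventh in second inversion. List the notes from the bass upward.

D-flat – F – G-flat – B-flat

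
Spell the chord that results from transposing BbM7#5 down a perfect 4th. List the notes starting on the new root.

F, A, C#, E

Bb down a perfect 4th → F. New chord: F augmented major seventh.
F — root
A — major 3rd
C# — augmented 5th
E — major 7th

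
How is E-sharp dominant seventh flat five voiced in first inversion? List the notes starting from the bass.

G-double-sharp, B, D-sharp, E-sharp

In root position, E-sharp dominant seventh flat five is E-sharp–G-double-sharp–B–D-sharp.
First inversion puts the third (G-double-sharp) in the bass.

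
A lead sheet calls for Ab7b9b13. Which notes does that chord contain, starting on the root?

A♭, C, E♭, G♭, B𝄫, F♭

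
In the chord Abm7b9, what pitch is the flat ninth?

Abm7b9 is built on Ab; its 9th is a minor 9th above the root.
A second above A uses the letter B, and the minor 9th above Ab is Bbb.

Bbb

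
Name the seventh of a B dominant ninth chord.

B dominant ninth is built on B; its 7th is a minor 7th above the root.
A seventh above B uses the letter A, and the minor 7th above B is A.

A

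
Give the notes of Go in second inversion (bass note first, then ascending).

D♭, G, B♭

In root position, Go is G–B♭–D♭.
Second inversion puts the fifth (D♭) in the bass.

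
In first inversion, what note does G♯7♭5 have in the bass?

G♯7♭5 = G#–B#–D–F#. First inversion → third in the bass = B#.

B#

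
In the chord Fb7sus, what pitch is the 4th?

Fb7sus is built on Fb; its 4th is a perfect 4th above the root.
A fourth above F uses the letter B, and the perfect 4th above Fb is Bbb.

Bbb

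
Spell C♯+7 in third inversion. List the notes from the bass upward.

B – C# – E# – G##

C♯+7 = C#–E#–G##–B; third inversion → seventh (B) lowest.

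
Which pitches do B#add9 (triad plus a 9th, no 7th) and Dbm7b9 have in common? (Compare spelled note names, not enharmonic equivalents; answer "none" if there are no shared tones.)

B#add9: B# D## F## C##
Dbm7b9: Db Fb Ab Cb Ebb
Common to both → none.

none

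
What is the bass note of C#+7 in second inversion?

G##

C#+7 in root position is C#–E#–G##–B.
Second inversion places the fifth in the bass, which is G##.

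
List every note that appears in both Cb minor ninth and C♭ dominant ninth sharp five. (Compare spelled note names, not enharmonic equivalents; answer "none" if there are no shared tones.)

Cb minor ninth = C-flat, E-double-flat, G-flat, B-double-flat, D-flat.
C♭ dominant ninth sharp five = C-flat, E-flat, G, B-double-flat, D-flat.
Shared: C-flat, B-double-flat, D-flat.

C-flat, B-double-flat, D-flat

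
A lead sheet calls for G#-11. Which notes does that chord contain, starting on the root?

G# B D# F# A# C#

G#-11: minor eleventh on G#.
root → G#
3rd (minor 3rd) → B
5th (perfect 5th) → D#
7th (minor 7th) → F#
9th (major 9th) → A#
11th (perfect 11th) → C#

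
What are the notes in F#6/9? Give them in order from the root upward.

F# – A# – C# – D# – G#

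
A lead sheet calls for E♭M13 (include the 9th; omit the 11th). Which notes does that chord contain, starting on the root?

Eb, G, Bb, D, F, C

Root Eb, quality major thirteenth:
root → Eb
3rd (major 3rd) → G
5th (perfect 5th) → Bb
7th (major 7th) → D
9th (major 9th) → F
13th (major 13th) → C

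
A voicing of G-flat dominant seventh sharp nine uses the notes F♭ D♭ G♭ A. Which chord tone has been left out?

B♭

G-flat dominant seventh sharp nine = G♭, B♭, D♭, F♭, A. The voicing lacks the 3rd (major 3rd), B♭.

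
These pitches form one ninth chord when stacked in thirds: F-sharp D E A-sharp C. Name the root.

D

Stacking in thirds gives D – F-sharp – A-sharp – C – E, so D is the root — D dominant ninth sharp five.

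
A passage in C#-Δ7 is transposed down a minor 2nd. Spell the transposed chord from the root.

B♯, D♯, F𝄪, A𝄪

Transposed root: C♯ → B♯ (minor 2nd down). So we spell B♯ minor-major seventh:
Root: B♯
Minor 3rd (3rd): D♯
Perfect 5th (5th): F𝄪
Major 7th (7th): A𝄪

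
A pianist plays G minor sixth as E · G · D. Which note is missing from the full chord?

B♭

The full G minor sixth chord is G, B♭, D, E.
Comparing with the voicing, the minor 3rd (3rd) — B♭ — is absent.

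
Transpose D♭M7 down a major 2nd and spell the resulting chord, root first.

Cb Eb Gb Bb

Transposed root: Db → Cb (major 2nd down). So we spell Cb major seventh:
root → Cb
3rd (major 3rd) → Eb
5th (perfect 5th) → Gb
7th (major 7th) → Bb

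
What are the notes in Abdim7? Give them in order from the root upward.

Abdim7: diminished seventh on Ab.
Ab — root
Cb — minor 3rd
Ebb — diminished 5th
Gbb — diminished 7th

Ab Cb Ebb Gbb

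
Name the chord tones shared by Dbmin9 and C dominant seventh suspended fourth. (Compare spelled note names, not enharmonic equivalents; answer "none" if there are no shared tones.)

Dbmin9: Db Fb Ab Cb Eb
C dominant seventh suspended fourth: C F G Bb
Common to both → none.

none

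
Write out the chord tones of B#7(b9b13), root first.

B#, D##, F##, A#, C#, G#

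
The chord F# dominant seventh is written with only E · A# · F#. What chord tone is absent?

C#

The full F# dominant seventh chord is F#, A#, C#, E.
Comparing with the voicing, the perfect 5th (5th) — C# — is absent.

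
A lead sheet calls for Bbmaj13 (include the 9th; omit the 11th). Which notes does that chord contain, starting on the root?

Bbmaj13 is a major thirteenth built on B♭.
root → B♭
3rd (major 3rd) → D
5th (perfect 5th) → F
7th (major 7th) → A
9th (major 9th) → C
13th (major 13th) → G

B♭, D, F, A, C, G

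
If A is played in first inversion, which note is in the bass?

A = A–C#–E. First inversion → third in the bass = C#.

C#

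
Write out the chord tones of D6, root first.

D F♯ A B

Root D, quality major sixth:
Root: D
Major 3rd (3rd): F♯
Perfect 5th (5th): A
Major 6th (6th): B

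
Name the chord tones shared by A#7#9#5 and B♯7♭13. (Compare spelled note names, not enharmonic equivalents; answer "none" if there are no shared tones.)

A♯  G♯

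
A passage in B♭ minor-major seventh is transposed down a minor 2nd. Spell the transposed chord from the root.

A – C – E – G-sharp

A minor 2nd down from B-flat is A, so the new chord is A minor-major seventh.
A — root
C — minor 3rd
E — perfect 5th
G-sharp — major 7th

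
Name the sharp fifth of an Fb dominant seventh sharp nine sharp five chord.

C

Fb dominant seventh sharp nine sharp five is built on F-flat; its 5th is an augmented 5th above the root.
A fifth above F uses the letter C, and the augmented 5th above F-flat is C.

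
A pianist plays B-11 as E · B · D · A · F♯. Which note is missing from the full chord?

B-11 = B, D, F♯, A, C♯, E. The voicing lacks the 9th (major 9th), C♯.

C♯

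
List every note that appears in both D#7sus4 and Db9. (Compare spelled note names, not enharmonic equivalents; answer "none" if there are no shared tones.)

D#7sus4: D♯ G♯ A♯ C♯
Db9: D♭ F A♭ C♭ E♭
Common to both → none.

none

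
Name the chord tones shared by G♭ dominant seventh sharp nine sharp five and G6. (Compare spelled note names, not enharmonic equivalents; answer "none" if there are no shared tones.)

D

G♭ dominant seventh sharp nine sharp five = Gb, Bb, D, Fb, A.
G6 = G, B, D, E.
Shared: D.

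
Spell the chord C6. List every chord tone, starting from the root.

C E G A

C6: major sixth on C.
- root: C
- major 3rd: E
- perfect 5th: G
- major 6th: A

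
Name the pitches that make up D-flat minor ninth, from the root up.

D-flat minor ninth: minor ninth on D-flat.
Root: D-flat
Minor 3rd (3rd): F-flat
Perfect 5th (5th): A-flat
Minor 7th (7th): C-flat
Major 9th (9th): E-flat

D-flat – F-flat – A-flat – C-flat – E-flat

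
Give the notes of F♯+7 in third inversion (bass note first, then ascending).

In root position, F♯+7 is F#–A#–C##–E.
Third inversion puts the seventh (E) in the bass.

E  F#  A#  C##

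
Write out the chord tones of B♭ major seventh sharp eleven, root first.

B♭ major seventh sharp eleven is a major seventh sharp eleven built on Bb.
root → Bb
3rd (major 3rd) → D
5th (perfect 5th) → F
7th (major 7th) → A
11th (augmented 11th) → E

Bb, D, F, A, E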